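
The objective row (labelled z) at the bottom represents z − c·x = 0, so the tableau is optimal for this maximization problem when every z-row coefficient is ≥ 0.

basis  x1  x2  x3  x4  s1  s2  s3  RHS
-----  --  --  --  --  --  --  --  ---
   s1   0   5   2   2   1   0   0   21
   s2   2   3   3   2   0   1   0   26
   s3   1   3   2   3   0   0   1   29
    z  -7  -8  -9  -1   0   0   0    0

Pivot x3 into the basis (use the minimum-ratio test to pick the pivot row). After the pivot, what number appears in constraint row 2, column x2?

Ratio test on column x3 — row 1: 21/2 = 21/2; row 2: 26/3 = 26/3; row 3: 29/2 = 29/2. Minimum is 26/3 at row 2 (s2 leaves); pivot element 3.
Divide row 2 by 3; eliminate column x3 from the other rows.
In the new row 2, the x2 entry is the old entry divided by the pivot: 3/3 = 1.

1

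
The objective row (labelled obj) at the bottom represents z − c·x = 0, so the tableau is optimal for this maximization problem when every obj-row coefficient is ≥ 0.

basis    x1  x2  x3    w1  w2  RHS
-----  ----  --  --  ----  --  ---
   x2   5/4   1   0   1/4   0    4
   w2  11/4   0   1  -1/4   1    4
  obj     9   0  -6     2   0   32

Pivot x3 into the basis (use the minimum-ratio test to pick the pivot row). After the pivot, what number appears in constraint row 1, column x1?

5/4

Ratio test on column x3 — row 1: entry 0 ≤ 0; row 2: 4/1 = 4. Minimum is 4 at row 2 (w2 leaves); pivot element 1.
Divide row 2 by 1; eliminate column x3 from the other rows.
Row 1 update in column x1: 5/4 − 0·(11/4) = 5/4.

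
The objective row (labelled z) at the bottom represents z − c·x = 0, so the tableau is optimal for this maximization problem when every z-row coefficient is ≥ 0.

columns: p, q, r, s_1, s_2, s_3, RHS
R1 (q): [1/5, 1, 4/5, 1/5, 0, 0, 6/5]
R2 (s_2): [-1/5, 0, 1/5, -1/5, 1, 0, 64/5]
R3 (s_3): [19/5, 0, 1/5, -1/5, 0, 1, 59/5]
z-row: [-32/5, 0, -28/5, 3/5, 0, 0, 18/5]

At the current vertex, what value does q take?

6/5

q is basic (row 1); its value is the RHS of that row, 6/5.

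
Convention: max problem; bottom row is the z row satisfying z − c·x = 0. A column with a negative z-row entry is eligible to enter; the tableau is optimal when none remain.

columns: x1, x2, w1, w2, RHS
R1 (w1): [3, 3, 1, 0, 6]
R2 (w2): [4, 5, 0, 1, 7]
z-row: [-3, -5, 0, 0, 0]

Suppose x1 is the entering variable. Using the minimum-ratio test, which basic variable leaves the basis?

w2

Column x1 entries and ratios — w1: 6/3 = 2; w2: 7/4 = 7/4.
Smallest ratio is 7/4 in the row of w2, so w2 leaves.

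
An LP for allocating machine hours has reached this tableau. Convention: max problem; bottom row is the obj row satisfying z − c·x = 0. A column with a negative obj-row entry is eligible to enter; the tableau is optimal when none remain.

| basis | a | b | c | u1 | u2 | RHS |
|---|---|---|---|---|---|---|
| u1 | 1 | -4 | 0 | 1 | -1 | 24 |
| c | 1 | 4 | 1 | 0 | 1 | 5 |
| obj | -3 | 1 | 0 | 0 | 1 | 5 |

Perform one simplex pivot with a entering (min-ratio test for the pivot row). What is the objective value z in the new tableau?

Ratio test on column a — row 1: 24/1 = 24; row 2: 5/1 = 5. Minimum is 5 at row 2 (c leaves); pivot element 1.
Pivot on row 2; the obj-row RHS becomes 5 − (-3)·5 = 20.

20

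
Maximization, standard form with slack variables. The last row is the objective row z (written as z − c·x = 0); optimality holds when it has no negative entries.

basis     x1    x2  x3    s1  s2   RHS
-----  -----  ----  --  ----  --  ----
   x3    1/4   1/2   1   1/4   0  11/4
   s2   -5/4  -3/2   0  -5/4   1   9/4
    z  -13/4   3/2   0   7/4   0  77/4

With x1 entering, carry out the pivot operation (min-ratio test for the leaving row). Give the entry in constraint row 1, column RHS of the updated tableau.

11

Ratio test on column x1 — row 1: (11/4)/(1/4) = 11; row 2: entry -5/4 ≤ 0. Minimum is 11 at row 1 (x3 leaves); pivot element 1/4.
Divide row 1 by 1/4; eliminate column x1 from the other rows.
In the new row 1, the RHS entry is the old entry divided by the pivot: (11/4)/(1/4) = 11.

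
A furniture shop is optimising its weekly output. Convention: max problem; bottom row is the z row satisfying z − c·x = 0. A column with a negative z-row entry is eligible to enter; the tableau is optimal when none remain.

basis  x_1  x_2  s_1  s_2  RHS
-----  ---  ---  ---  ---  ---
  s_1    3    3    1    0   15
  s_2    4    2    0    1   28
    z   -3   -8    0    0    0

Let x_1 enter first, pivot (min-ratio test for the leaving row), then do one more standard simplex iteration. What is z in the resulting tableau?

40

Ratio test on column x_1 — row 1: 15/3 = 5; row 2: 28/4 = 7. Minimum is 5 at row 1 (s_1 leaves); pivot element 3.
Pivot on row 1; the z-row RHS becomes 0 − (-3)·5 = 15.
Next entering variable (most negative z-row entry -5): x_2.
Ratio test on column x_2 — row 1: 5/1 = 5; row 2: entry -2 ≤ 0. Minimum is 5 at row 1 (x_1 leaves); pivot element 1.
After the second pivot the z-row RHS is 15 − (-5)·5 = 40.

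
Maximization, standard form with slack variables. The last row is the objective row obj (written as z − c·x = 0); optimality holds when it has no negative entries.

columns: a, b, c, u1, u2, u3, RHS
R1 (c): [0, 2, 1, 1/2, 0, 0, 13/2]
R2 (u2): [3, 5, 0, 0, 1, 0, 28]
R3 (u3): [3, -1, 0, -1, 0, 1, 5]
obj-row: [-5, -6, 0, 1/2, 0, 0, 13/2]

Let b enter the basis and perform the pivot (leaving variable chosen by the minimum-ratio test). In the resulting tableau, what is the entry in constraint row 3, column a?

Ratio test on column b — row 1: (13/2)/2 = 13/4; row 2: 28/5 = 28/5; row 3: entry -1 ≤ 0. Minimum is 13/4 at row 1 (c leaves); pivot element 2.
Divide row 1 by 2; eliminate column b from the other rows.
Row 3 update in column a: 3 − (-1)·0 = 3.

3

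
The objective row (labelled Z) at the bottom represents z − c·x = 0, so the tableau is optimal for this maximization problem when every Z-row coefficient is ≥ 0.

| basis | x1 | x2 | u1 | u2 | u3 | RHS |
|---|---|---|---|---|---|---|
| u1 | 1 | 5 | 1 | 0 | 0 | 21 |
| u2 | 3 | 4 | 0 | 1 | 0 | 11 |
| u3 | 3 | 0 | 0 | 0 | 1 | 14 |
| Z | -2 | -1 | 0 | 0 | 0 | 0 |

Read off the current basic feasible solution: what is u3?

u3 is basic (row 3); its value is the RHS of that row, 14.

14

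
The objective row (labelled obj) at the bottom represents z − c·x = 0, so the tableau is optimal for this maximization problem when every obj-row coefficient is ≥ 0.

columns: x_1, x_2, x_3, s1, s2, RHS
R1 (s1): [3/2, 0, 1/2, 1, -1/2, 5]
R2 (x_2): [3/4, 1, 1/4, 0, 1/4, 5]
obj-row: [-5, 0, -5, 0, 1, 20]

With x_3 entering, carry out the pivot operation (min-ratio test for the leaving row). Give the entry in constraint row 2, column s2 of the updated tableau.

1/2

Ratio test on column x_3 — row 1: 5/(1/2) = 10; row 2: 5/(1/4) = 20. Minimum is 10 at row 1 (s1 leaves); pivot element 1/2.
Divide row 1 by 1/2; eliminate column x_3 from the other rows.
Row 2 update in column s2: 1/4 − (1/4)·(-1) = 1/2.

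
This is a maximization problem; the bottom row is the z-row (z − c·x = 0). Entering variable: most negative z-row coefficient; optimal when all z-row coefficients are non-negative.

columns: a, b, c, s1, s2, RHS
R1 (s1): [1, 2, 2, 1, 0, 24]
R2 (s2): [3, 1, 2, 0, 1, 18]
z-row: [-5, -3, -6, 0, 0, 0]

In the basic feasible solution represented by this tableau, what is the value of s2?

18

s2 is basic (row 2); its value is the RHS of that row, 18.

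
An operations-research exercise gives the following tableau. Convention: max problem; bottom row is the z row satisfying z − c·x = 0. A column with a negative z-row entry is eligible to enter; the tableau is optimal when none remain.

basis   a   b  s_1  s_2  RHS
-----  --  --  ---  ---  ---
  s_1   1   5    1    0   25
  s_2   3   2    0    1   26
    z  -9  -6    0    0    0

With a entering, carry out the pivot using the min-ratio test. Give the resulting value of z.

Ratio test on column a — row 1: 25/1 = 25; row 2: 26/3 = 26/3. Minimum is 26/3 at row 2 (s_2 leaves); pivot element 3.
Pivot on row 2; the z-row RHS becomes 0 − (-9)·(26/3) = 78.

78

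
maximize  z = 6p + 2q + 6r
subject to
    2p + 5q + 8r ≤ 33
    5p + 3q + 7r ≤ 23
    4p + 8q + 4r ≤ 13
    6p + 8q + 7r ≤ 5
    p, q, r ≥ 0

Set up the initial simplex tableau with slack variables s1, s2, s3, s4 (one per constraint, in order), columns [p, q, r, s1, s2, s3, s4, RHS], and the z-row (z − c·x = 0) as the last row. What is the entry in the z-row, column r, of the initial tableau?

-6

The z-row carries the negated objective coefficients: the r entry is -6.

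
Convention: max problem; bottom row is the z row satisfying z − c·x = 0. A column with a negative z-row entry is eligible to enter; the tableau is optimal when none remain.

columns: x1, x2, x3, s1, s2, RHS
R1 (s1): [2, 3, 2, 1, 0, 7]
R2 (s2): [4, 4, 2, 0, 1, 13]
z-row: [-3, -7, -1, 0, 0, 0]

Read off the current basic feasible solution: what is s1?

s1 is basic (row 1); its value is the RHS of that row, 7.

7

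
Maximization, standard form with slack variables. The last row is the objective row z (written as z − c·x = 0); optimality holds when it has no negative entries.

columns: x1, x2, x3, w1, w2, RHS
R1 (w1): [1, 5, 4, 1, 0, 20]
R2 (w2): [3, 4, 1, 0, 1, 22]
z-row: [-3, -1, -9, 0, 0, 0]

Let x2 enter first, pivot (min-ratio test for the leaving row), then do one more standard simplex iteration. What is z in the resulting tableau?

Ratio test on column x2 — row 1: 20/5 = 4; row 2: 22/4 = 11/2. Minimum is 4 at row 1 (w1 leaves); pivot element 5.
Pivot on row 1; the z-row RHS becomes 0 − (-1)·4 = 4.
Next entering variable (most negative z-row entry -41/5): x3.
Ratio test on column x3 — row 1: 4/(4/5) = 5; row 2: entry -11/5 ≤ 0. Minimum is 5 at row 1 (x2 leaves); pivot element 4/5.
After the second pivot the z-row RHS is 4 − (-41/5)·5 = 45.

45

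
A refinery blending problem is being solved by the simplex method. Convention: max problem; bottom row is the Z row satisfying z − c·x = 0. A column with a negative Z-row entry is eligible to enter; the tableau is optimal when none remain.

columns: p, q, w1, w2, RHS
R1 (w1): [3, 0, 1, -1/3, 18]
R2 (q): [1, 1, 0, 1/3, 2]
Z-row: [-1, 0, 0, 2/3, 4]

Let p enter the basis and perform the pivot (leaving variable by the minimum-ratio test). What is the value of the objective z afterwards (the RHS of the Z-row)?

6

Ratio test on column p — row 1: 18/3 = 6; row 2: 2/1 = 2. Minimum is 2 at row 2 (q leaves); pivot element 1.
Pivot on row 2; the Z-row RHS becomes 4 − (-1)·2 = 6.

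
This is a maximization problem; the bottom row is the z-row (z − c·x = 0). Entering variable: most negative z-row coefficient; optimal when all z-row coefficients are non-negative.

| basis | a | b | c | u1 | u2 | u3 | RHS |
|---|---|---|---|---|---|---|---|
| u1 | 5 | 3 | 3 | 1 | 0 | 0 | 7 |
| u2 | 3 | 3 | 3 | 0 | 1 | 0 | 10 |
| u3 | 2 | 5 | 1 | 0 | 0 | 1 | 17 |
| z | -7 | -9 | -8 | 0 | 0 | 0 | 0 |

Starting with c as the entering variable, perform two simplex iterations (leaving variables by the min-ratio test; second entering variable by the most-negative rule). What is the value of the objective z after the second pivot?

21

Ratio test on column c — row 1: 7/3 = 7/3; row 2: 10/3 = 10/3; row 3: 17/1 = 17. Minimum is 7/3 at row 1 (u1 leaves); pivot element 3.
Pivot on row 1; the z-row RHS becomes 0 − (-8)·(7/3) = 56/3.
Next entering variable (most negative z-row entry -1): b.
Ratio test on column b — row 1: (7/3)/1 = 7/3; row 2: entry 0 ≤ 0; row 3: (44/3)/4 = 11/3. Minimum is 7/3 at row 1 (c leaves); pivot element 1.
After the second pivot the z-row RHS is 56/3 − (-1)·(7/3) = 21.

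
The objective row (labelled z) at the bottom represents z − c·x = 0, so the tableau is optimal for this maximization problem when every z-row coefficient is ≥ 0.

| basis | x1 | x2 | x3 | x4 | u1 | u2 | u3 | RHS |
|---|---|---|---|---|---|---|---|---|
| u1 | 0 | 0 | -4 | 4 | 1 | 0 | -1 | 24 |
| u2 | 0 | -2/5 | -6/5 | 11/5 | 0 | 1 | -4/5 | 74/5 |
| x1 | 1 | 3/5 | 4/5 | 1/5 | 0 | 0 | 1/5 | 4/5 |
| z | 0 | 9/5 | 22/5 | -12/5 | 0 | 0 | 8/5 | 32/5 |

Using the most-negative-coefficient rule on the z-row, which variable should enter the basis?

Negative z-row entries: x4: -12/5.
The most negative is -12/5 in column x4, so x4 enters.

x4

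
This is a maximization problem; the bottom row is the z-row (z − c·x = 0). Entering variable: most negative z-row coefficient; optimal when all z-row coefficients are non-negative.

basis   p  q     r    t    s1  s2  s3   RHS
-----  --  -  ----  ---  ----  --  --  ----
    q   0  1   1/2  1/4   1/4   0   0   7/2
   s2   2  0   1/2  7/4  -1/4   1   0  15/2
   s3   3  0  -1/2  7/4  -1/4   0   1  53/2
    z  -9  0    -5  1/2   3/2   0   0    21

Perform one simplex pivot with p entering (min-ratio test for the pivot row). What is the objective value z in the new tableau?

Ratio test on column p — row 1: entry 0 ≤ 0; row 2: (15/2)/2 = 15/4; row 3: (53/2)/3 = 53/6. Minimum is 15/4 at row 2 (s2 leaves); pivot element 2.
Pivot on row 2; the z-row RHS becomes 21 − (-9)·(15/4) = 219/4.

219/4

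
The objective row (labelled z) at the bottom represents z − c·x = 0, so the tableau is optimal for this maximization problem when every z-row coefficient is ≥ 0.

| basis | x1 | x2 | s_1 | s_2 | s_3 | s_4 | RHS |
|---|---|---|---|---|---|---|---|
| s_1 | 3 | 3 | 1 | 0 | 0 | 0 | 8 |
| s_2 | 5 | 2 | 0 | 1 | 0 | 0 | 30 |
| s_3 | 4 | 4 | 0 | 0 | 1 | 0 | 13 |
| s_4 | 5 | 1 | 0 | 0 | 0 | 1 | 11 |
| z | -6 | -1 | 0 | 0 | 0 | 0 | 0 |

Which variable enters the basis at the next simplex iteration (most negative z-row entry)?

Negative z-row entries: x1: -6, x2: -1.
The most negative is -6 in column x1, so x1 enters.

x1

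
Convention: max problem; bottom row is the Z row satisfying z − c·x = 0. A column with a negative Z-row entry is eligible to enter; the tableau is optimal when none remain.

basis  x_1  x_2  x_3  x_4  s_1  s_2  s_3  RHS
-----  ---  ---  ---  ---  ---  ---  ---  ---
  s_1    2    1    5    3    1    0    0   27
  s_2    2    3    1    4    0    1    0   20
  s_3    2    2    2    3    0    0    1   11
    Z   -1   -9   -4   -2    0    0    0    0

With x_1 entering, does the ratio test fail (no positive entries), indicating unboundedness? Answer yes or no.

no

Column x_1 has positive entries in row(s) 1, 2, 3, so the ratio test bounds it — not unbounded.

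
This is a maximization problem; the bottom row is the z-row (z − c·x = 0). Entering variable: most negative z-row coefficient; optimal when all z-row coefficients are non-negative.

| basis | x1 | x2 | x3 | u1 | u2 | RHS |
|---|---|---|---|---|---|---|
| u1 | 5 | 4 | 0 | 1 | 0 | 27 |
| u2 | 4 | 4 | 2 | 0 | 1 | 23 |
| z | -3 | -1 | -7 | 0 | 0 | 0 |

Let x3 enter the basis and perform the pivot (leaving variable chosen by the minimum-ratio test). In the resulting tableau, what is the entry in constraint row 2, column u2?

Ratio test on column x3 — row 1: entry 0 ≤ 0; row 2: 23/2 = 23/2. Minimum is 23/2 at row 2 (u2 leaves); pivot element 2.
Divide row 2 by 2; eliminate column x3 from the other rows.
In the new row 2, the u2 entry is the old entry divided by the pivot: 1/2 = 1/2.

1/2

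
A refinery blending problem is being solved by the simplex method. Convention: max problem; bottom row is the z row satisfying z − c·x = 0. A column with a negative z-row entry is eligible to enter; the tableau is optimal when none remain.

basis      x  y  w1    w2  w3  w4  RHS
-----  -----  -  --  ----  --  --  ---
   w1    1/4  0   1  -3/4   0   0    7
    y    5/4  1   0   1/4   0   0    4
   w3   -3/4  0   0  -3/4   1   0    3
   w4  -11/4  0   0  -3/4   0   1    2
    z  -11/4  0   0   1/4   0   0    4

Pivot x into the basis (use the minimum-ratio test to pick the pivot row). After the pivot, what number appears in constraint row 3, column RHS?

27/5

Ratio test on column x — row 1: 7/(1/4) = 28; row 2: 4/(5/4) = 16/5; row 3: entry -3/4 ≤ 0; row 4: entry -11/4 ≤ 0. Minimum is 16/5 at row 2 (y leaves); pivot element 5/4.
Divide row 2 by 5/4; eliminate column x from the other rows.
Row 3 update in column RHS: 3 − (-3/4)·(16/5) = 27/5.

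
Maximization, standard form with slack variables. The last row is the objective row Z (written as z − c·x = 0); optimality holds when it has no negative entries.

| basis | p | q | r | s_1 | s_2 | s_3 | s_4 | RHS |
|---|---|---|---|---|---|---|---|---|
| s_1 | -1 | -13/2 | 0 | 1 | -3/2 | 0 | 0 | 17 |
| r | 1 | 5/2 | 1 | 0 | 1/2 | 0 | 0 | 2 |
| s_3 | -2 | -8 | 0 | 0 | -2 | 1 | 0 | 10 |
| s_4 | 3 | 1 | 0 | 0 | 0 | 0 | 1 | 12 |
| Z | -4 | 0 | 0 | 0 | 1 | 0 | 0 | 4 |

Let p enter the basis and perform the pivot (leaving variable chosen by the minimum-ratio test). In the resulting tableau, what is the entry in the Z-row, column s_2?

3

Ratio test on column p — row 1: entry -1 ≤ 0; row 2: 2/1 = 2; row 3: entry -2 ≤ 0; row 4: 12/3 = 4. Minimum is 2 at row 2 (r leaves); pivot element 1.
Divide row 2 by 1; eliminate column p from the other rows.
Z-row update in column s_2: 1 − (-4)·(1/2) = 3.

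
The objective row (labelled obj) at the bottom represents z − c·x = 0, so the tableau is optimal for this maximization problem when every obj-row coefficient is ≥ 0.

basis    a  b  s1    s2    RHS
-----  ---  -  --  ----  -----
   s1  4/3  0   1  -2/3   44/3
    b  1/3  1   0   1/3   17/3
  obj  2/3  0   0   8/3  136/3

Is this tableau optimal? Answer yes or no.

Every obj-row coefficient is ≥ 0, so the tableau is optimal.

yes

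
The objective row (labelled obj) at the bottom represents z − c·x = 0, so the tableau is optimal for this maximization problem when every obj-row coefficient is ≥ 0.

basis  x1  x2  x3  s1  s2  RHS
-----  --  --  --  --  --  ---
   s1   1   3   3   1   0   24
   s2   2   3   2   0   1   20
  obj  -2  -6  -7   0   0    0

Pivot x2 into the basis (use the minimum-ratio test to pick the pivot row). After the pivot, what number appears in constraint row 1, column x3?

Ratio test on column x2 — row 1: 24/3 = 8; row 2: 20/3 = 20/3. Minimum is 20/3 at row 2 (s2 leaves); pivot element 3.
Divide row 2 by 3; eliminate column x2 from the other rows.
Row 1 update in column x3: 3 − 3·(2/3) = 1.

1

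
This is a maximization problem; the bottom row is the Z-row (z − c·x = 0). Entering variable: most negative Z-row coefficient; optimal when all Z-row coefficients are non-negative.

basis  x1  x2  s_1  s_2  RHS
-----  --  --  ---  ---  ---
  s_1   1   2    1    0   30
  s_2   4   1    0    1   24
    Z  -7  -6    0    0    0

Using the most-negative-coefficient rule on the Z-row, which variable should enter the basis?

x1

Negative Z-row entries: x1: -7, x2: -6.
The most negative is -7 in column x1, so x1 enters.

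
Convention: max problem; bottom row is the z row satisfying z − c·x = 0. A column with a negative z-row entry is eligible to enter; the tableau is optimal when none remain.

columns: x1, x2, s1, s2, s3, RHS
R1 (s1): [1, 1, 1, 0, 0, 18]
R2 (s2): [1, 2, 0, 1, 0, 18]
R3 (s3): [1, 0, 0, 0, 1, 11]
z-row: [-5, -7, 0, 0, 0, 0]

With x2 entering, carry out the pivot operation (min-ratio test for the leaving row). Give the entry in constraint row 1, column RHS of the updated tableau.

Ratio test on column x2 — row 1: 18/1 = 18; row 2: 18/2 = 9; row 3: entry 0 ≤ 0. Minimum is 9 at row 2 (s2 leaves); pivot element 2.
Divide row 2 by 2; eliminate column x2 from the other rows.
Row 1 update in column RHS: 18 − 1·9 = 9.

9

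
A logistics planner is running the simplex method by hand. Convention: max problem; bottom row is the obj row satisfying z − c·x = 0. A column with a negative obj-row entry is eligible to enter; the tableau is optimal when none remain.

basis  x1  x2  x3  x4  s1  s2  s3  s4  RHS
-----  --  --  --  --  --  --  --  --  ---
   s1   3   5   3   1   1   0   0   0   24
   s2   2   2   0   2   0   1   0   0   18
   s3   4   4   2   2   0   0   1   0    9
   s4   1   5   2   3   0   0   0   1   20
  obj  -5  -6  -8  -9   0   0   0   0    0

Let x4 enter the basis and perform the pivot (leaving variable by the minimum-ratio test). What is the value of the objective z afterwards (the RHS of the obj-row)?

Ratio test on column x4 — row 1: 24/1 = 24; row 2: 18/2 = 9; row 3: 9/2 = 9/2; row 4: 20/3 = 20/3. Minimum is 9/2 at row 3 (s3 leaves); pivot element 2.
Pivot on row 3; the obj-row RHS becomes 0 − (-9)·(9/2) = 81/2.

81/2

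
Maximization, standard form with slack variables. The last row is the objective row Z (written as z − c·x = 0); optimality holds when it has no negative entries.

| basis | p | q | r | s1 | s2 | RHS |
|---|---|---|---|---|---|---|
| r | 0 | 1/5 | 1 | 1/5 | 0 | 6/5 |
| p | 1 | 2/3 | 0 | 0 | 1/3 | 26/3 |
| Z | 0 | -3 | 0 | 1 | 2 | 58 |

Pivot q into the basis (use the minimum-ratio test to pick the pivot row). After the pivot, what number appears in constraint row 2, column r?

-10/3

Ratio test on column q — row 1: (6/5)/(1/5) = 6; row 2: (26/3)/(2/3) = 13. Minimum is 6 at row 1 (r leaves); pivot element 1/5.
Divide row 1 by 1/5; eliminate column q from the other rows.
Row 2 update in column r: 0 − (2/3)·5 = -10/3.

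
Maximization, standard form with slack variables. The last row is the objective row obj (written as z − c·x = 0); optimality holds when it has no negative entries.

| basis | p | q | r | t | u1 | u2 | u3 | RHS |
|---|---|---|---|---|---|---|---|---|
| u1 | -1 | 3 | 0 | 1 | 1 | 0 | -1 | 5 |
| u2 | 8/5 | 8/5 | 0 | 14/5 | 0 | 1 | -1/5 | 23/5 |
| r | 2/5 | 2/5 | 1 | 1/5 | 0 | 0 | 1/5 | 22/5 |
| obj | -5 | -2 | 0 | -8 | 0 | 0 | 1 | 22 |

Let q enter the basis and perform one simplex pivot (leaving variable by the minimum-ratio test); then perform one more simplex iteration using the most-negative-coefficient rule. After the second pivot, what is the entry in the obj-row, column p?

21/17

Ratio test on column q — row 1: 5/3 = 5/3; row 2: (23/5)/(8/5) = 23/8; row 3: (22/5)/(2/5) = 11. Minimum is 5/3 at row 1 (u1 leaves); pivot element 3.
Divide row 1 by 3; eliminate column q from the other rows.
Second iteration: most negative obj-row entry is -22/3 in column t, so t enters.
Ratio test on column t — row 1: (5/3)/(1/3) = 5; row 2: (29/15)/(34/15) = 29/34; row 3: (56/15)/(1/15) = 56. Minimum is 29/34 at row 2 (u2 leaves); pivot element 34/15.
Divide row 2 by 34/15; eliminate column t from the other rows.
After both pivots, the entry at the obj-row, column p is 21/17.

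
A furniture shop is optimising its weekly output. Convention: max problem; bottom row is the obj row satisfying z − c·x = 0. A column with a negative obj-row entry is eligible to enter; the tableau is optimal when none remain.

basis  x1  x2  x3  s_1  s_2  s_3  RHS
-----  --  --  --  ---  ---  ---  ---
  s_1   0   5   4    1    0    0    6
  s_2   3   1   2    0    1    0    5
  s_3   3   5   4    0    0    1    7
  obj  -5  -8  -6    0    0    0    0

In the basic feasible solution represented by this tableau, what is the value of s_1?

s_1 is basic (row 1); its value is the RHS of that row, 6.

6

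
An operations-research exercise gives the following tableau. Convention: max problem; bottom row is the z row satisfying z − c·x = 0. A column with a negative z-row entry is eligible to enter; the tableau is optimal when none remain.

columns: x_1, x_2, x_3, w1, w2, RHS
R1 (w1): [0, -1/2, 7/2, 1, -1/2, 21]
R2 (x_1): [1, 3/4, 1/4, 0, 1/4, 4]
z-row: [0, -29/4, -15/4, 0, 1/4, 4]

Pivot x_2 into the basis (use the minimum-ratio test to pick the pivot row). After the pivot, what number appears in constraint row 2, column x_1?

Ratio test on column x_2 — row 1: entry -1/2 ≤ 0; row 2: 4/(3/4) = 16/3. Minimum is 16/3 at row 2 (x_1 leaves); pivot element 3/4.
Divide row 2 by 3/4; eliminate column x_2 from the other rows.
In the new row 2, the x_1 entry is the old entry divided by the pivot: 1/(3/4) = 4/3.

4/3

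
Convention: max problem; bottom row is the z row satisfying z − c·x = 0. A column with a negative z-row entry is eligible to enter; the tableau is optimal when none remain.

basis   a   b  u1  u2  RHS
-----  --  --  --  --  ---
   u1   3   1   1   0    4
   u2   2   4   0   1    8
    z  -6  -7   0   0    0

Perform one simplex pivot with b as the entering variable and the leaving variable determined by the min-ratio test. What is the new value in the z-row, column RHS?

14

Ratio test on column b — row 1: 4/1 = 4; row 2: 8/4 = 2. Minimum is 2 at row 2 (u2 leaves); pivot element 4.
Divide row 2 by 4; eliminate column b from the other rows.
z-row update in column RHS: 0 − (-7)·2 = 14.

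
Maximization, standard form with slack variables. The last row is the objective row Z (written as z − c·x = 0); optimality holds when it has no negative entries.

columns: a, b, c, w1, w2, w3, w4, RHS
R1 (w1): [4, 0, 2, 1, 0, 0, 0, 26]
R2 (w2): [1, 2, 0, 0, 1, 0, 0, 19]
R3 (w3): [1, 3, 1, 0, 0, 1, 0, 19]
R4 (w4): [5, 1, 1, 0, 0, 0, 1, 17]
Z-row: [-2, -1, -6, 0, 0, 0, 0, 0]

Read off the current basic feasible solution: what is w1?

26

w1 is basic (row 1); its value is the RHS of that row, 26.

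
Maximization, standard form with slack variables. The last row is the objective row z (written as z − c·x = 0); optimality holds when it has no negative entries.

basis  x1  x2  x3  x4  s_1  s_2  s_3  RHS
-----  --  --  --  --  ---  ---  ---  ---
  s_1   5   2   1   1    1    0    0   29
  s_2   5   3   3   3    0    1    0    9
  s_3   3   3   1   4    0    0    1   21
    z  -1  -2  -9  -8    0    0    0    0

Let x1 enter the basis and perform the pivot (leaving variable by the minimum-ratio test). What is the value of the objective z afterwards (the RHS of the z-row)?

Ratio test on column x1 — row 1: 29/5 = 29/5; row 2: 9/5 = 9/5; row 3: 21/3 = 7. Minimum is 9/5 at row 2 (s_2 leaves); pivot element 5.
Pivot on row 2; the z-row RHS becomes 0 − (-1)·(9/5) = 9/5.

9/5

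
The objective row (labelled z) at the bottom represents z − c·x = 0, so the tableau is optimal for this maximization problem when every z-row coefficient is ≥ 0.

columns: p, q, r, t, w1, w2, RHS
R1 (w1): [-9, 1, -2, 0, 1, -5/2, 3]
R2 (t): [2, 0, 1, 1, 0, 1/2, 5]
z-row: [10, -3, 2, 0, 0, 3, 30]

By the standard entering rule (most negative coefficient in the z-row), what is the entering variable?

q

Negative z-row entries: q: -3.
The most negative is -3 in column q, so q enters.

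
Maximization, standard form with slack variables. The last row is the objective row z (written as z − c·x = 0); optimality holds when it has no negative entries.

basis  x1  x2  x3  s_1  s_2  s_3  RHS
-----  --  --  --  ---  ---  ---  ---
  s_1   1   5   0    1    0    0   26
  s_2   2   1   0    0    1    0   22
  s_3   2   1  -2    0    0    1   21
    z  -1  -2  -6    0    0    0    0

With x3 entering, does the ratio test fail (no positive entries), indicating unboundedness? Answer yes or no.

Every constraint-row entry in column x3 is ≤ 0, so increasing x3 is unbounded.

yes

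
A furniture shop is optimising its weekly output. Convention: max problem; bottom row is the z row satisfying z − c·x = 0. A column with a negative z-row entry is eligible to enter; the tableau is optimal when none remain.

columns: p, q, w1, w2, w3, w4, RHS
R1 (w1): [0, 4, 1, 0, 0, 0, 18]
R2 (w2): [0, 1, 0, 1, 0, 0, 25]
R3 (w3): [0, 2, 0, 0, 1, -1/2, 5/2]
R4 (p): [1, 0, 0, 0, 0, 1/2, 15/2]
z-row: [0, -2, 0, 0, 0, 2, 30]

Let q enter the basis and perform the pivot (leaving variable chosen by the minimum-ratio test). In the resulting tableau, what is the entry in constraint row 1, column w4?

1

Ratio test on column q — row 1: 18/4 = 9/2; row 2: 25/1 = 25; row 3: (5/2)/2 = 5/4; row 4: entry 0 ≤ 0. Minimum is 5/4 at row 3 (w3 leaves); pivot element 2.
Divide row 3 by 2; eliminate column q from the other rows.
Row 1 update in column w4: 0 − 4·(-1/4) = 1.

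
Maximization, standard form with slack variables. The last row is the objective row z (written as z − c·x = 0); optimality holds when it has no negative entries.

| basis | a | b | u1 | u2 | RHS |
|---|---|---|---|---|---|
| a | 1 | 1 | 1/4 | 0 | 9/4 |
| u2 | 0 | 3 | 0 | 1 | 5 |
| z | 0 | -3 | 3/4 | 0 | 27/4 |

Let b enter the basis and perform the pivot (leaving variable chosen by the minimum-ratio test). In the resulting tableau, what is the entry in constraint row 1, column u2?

Ratio test on column b — row 1: (9/4)/1 = 9/4; row 2: 5/3 = 5/3. Minimum is 5/3 at row 2 (u2 leaves); pivot element 3.
Divide row 2 by 3; eliminate column b from the other rows.
Row 1 update in column u2: 0 − 1·(1/3) = -1/3.

-1/3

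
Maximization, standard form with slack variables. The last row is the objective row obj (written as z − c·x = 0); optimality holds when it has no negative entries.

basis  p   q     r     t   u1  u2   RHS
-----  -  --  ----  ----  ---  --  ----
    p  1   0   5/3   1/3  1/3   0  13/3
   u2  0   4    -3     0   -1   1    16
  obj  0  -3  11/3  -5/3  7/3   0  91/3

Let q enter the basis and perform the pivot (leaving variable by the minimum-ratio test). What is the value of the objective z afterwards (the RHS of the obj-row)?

Ratio test on column q — row 1: entry 0 ≤ 0; row 2: 16/4 = 4. Minimum is 4 at row 2 (u2 leaves); pivot element 4.
Pivot on row 2; the obj-row RHS becomes 91/3 − (-3)·4 = 127/3.

127/3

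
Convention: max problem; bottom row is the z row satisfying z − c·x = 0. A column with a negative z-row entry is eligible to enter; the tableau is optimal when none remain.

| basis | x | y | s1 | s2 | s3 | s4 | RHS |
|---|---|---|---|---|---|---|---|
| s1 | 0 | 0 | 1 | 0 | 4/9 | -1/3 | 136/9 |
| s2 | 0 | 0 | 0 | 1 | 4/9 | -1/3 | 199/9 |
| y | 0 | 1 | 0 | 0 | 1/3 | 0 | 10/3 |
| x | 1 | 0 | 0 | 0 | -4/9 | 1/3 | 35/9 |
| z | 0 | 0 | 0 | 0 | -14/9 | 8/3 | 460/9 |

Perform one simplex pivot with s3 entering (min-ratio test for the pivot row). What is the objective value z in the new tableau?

200/3

Ratio test on column s3 — row 1: (136/9)/(4/9) = 34; row 2: (199/9)/(4/9) = 199/4; row 3: (10/3)/(1/3) = 10; row 4: entry -4/9 ≤ 0. Minimum is 10 at row 3 (y leaves); pivot element 1/3.
Pivot on row 3; the z-row RHS becomes 460/9 − (-14/9)·10 = 200/3.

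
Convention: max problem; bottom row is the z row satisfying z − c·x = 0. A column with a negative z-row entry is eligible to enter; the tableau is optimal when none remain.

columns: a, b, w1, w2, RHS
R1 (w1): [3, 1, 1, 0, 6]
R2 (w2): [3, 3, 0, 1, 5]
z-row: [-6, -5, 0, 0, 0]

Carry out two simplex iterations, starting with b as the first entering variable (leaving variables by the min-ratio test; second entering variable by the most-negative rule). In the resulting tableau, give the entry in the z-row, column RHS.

Ratio test on column b — row 1: 6/1 = 6; row 2: 5/3 = 5/3. Minimum is 5/3 at row 2 (w2 leaves); pivot element 3.
Divide row 2 by 3; eliminate column b from the other rows.
Second iteration: most negative z-row entry is -1 in column a, so a enters.
Ratio test on column a — row 1: (13/3)/2 = 13/6; row 2: (5/3)/1 = 5/3. Minimum is 5/3 at row 2 (b leaves); pivot element 1.
Divide row 2 by 1; eliminate column a from the other rows.
After both pivots, the entry at the z-row, column RHS is 10.

10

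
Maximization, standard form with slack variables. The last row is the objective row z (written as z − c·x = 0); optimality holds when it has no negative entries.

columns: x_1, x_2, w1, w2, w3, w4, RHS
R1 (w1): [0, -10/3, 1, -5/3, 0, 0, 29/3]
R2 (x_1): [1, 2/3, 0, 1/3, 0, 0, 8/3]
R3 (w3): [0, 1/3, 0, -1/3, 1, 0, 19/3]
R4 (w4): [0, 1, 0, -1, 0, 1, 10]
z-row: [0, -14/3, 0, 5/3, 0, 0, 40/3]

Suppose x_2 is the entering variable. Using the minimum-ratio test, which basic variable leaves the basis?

x_1

Column x_2 entries and ratios — w1: -10/3 ≤ 0, skip; x_1: (8/3)/(2/3) = 4; w3: (19/3)/(1/3) = 19; w4: 10/1 = 10.
Smallest ratio is 4 in the row of x_1, so x_1 leaves.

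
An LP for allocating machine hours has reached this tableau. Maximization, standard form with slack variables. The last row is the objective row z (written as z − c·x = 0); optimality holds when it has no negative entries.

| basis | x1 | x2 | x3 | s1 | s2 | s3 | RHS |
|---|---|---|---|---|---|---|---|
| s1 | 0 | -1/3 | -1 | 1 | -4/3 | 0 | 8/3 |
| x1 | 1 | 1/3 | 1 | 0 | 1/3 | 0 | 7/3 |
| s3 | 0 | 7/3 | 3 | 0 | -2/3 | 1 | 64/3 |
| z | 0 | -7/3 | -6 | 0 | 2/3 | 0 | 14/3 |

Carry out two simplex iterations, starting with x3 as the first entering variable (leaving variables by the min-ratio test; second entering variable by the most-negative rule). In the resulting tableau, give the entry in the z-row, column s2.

Ratio test on column x3 — row 1: entry -1 ≤ 0; row 2: (7/3)/1 = 7/3; row 3: (64/3)/3 = 64/9. Minimum is 7/3 at row 2 (x1 leaves); pivot element 1.
Divide row 2 by 1; eliminate column x3 from the other rows.
Second iteration: most negative z-row entry is -1/3 in column x2, so x2 enters.
Ratio test on column x2 — row 1: entry 0 ≤ 0; row 2: (7/3)/(1/3) = 7; row 3: (43/3)/(4/3) = 43/4. Minimum is 7 at row 2 (x3 leaves); pivot element 1/3.
Divide row 2 by 1/3; eliminate column x2 from the other rows.
After both pivots, the entry at the z-row, column s2 is 3.

3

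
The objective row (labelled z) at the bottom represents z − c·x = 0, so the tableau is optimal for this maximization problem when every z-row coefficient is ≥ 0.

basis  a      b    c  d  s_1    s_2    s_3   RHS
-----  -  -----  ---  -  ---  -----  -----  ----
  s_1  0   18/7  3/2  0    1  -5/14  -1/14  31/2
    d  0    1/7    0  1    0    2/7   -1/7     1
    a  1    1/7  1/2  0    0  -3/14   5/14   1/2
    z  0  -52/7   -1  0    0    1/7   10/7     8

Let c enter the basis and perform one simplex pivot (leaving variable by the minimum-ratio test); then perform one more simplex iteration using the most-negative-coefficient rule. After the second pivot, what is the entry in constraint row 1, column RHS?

Ratio test on column c — row 1: (31/2)/(3/2) = 31/3; row 2: entry 0 ≤ 0; row 3: (1/2)/(1/2) = 1. Minimum is 1 at row 3 (a leaves); pivot element 1/2.
Divide row 3 by 1/2; eliminate column c from the other rows.
Second iteration: most negative z-row entry is -50/7 in column b, so b enters.
Ratio test on column b — row 1: 14/(15/7) = 98/15; row 2: 1/(1/7) = 7; row 3: 1/(2/7) = 7/2. Minimum is 7/2 at row 3 (c leaves); pivot element 2/7.
Divide row 3 by 2/7; eliminate column b from the other rows.
After both pivots, the entry at constraint row 1, column RHS is 13/2.

13/2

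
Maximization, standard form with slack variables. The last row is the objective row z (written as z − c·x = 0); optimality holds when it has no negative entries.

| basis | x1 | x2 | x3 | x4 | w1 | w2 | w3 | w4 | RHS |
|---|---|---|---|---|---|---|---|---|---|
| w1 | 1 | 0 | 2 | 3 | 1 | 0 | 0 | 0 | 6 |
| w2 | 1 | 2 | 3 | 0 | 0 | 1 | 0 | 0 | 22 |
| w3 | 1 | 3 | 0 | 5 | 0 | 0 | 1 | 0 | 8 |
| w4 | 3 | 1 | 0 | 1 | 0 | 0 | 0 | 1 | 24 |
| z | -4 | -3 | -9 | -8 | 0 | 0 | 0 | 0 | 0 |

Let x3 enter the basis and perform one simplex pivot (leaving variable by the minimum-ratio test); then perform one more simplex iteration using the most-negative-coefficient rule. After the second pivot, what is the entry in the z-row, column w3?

1

Ratio test on column x3 — row 1: 6/2 = 3; row 2: 22/3 = 22/3; row 3: entry 0 ≤ 0; row 4: entry 0 ≤ 0. Minimum is 3 at row 1 (w1 leaves); pivot element 2.
Divide row 1 by 2; eliminate column x3 from the other rows.
Second iteration: most negative z-row entry is -3 in column x2, so x2 enters.
Ratio test on column x2 — row 1: entry 0 ≤ 0; row 2: 13/2 = 13/2; row 3: 8/3 = 8/3; row 4: 24/1 = 24. Minimum is 8/3 at row 3 (w3 leaves); pivot element 3.
Divide row 3 by 3; eliminate column x2 from the other rows.
After both pivots, the entry at the z-row, column w3 is 1.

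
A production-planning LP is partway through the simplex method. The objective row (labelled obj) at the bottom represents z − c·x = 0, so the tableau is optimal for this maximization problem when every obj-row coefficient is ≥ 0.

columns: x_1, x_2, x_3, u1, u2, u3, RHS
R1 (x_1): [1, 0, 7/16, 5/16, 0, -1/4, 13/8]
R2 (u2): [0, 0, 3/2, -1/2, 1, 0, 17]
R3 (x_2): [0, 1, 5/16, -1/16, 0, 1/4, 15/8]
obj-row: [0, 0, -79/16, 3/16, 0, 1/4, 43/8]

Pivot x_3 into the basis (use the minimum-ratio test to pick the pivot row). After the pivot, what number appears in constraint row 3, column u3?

3/7

Ratio test on column x_3 — row 1: (13/8)/(7/16) = 26/7; row 2: 17/(3/2) = 34/3; row 3: (15/8)/(5/16) = 6. Minimum is 26/7 at row 1 (x_1 leaves); pivot element 7/16.
Divide row 1 by 7/16; eliminate column x_3 from the other rows.
Row 3 update in column u3: 1/4 − (5/16)·(-4/7) = 3/7.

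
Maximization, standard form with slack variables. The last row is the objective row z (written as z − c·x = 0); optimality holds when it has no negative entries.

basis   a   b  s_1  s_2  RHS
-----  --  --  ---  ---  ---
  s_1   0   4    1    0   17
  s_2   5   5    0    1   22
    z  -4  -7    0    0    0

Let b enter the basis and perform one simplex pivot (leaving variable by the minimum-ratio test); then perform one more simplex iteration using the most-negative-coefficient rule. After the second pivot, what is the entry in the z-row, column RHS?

Ratio test on column b — row 1: 17/4 = 17/4; row 2: 22/5 = 22/5. Minimum is 17/4 at row 1 (s_1 leaves); pivot element 4.
Divide row 1 by 4; eliminate column b from the other rows.
Second iteration: most negative z-row entry is -4 in column a, so a enters.
Ratio test on column a — row 1: entry 0 ≤ 0; row 2: (3/4)/5 = 3/20. Minimum is 3/20 at row 2 (s_2 leaves); pivot element 5.
Divide row 2 by 5; eliminate column a from the other rows.
After both pivots, the entry at the z-row, column RHS is 607/20.

607/20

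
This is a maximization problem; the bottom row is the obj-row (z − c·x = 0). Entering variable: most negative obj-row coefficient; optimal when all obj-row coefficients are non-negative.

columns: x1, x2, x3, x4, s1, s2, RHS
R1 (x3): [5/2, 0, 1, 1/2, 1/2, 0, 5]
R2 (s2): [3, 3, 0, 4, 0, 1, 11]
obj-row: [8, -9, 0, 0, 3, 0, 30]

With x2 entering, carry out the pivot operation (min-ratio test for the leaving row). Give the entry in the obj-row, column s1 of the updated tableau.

Ratio test on column x2 — row 1: entry 0 ≤ 0; row 2: 11/3 = 11/3. Minimum is 11/3 at row 2 (s2 leaves); pivot element 3.
Divide row 2 by 3; eliminate column x2 from the other rows.
obj-row update in column s1: 3 − (-9)·0 = 3.

3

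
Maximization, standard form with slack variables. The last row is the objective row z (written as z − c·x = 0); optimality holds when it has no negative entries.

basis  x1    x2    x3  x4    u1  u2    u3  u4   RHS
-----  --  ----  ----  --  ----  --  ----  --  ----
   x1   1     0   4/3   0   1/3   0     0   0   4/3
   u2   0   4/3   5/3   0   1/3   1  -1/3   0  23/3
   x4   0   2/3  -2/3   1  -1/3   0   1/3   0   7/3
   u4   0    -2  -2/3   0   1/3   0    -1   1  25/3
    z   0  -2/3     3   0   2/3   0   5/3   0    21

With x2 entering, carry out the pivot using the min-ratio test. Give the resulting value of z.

Ratio test on column x2 — row 1: entry 0 ≤ 0; row 2: (23/3)/(4/3) = 23/4; row 3: (7/3)/(2/3) = 7/2; row 4: entry -2 ≤ 0. Minimum is 7/2 at row 3 (x4 leaves); pivot element 2/3.
Pivot on row 3; the z-row RHS becomes 21 − (-2/3)·(7/2) = 70/3.

70/3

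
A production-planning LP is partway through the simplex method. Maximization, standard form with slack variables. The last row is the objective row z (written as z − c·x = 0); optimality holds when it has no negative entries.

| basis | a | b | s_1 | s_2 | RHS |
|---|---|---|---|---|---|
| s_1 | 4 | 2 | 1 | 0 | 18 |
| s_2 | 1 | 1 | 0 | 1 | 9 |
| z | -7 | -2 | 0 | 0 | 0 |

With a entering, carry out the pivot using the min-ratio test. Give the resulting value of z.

Ratio test on column a — row 1: 18/4 = 9/2; row 2: 9/1 = 9. Minimum is 9/2 at row 1 (s_1 leaves); pivot element 4.
Pivot on row 1; the z-row RHS becomes 0 − (-7)·(9/2) = 63/2.

63/2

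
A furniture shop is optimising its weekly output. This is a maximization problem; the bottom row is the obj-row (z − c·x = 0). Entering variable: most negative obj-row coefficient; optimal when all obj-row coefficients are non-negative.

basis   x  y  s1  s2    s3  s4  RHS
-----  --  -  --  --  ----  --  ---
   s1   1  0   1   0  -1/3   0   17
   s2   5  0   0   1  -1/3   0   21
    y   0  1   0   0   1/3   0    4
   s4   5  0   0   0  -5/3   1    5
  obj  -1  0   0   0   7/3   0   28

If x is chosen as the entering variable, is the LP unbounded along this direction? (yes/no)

Column x has positive entries in row(s) 1, 2, 4, so the ratio test bounds it — not unbounded.

no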